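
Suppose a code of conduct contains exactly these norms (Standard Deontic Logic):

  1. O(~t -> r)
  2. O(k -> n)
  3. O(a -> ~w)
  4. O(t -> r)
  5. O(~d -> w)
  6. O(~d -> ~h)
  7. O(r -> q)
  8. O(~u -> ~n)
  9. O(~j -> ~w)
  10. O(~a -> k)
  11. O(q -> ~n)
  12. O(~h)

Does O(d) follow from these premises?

By case analysis on ~t: premise 1 gives O(~t -> r) and premise 4 gives O(t -> r), so O(r) either way.
Premise 7 is O(r -> q); since O(r), deontic closure gives O(q).
From O(q) and premise 11, O(q -> ~n), we obtain O(~n).
Premise 2 is O(k -> n); contrapositively O(~n -> ~k). Since O(~n) holds, K gives O(~k).
Premise 10, O(~a -> k), contraposes to O(~k -> a); with O(~k) we get O(a).
Applying K to premise 3 (O(a -> ~w)) and O(a) yields O(~w).
Premise 5 is O(~d -> w); contrapositively O(~w -> d). Since O(~w) holds, K gives O(d).
Premises 6, 8, 9, 12 do not contribute to this derivation.
So O(d) follows.

Yes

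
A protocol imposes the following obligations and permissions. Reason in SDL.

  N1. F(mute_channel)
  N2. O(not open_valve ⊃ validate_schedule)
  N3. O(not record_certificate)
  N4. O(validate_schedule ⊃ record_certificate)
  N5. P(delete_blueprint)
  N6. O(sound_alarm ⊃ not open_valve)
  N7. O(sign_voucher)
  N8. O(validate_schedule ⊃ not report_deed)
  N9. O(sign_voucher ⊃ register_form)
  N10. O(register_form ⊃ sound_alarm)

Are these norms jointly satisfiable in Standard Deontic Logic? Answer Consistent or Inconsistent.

Inconsistent

Premise 3 gives O(not record_certificate).
Premise 4 is O(validate_schedule ⊃ record_certificate); contrapositively O(not record_certificate ⊃ not validate_schedule). Since O(not record_certificate) holds, K gives O(not validate_schedule).
The contrapositive of premise 2 (O(not open_valve ⊃ validate_schedule)) is O(not validate_schedule ⊃ open_valve), and O(not validate_schedule) is already established, so O(open_valve).
Premise 6, O(sound_alarm ⊃ not open_valve), contraposes to O(open_valve ⊃ not sound_alarm); with O(open_valve) we get O(not sound_alarm).
Premise 10, O(register_form ⊃ sound_alarm), contraposes to O(not sound_alarm ⊃ not register_form); with O(not sound_alarm) we get O(not register_form).
Premise 9, O(sign_voucher ⊃ register_form), contraposes to O(not register_form ⊃ not sign_voucher); with O(not register_form) we get O(not sign_voucher).
However, premise 7 gives O(sign_voucher).
We now have both O(not sign_voucher) and O(sign_voucher) — sign_voucher is simultaneously obligatory and forbidden, violating the D-axiom.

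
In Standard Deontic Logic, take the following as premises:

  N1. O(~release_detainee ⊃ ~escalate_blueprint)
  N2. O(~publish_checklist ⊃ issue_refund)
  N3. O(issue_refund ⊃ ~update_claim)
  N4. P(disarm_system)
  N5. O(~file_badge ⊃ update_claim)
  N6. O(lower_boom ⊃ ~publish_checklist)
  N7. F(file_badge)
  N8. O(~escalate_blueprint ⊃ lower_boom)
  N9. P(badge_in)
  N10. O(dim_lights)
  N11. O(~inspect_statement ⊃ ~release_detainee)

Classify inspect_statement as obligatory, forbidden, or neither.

Obligatory

F(file_badge) at premise 7 means O(~file_badge).
With premise 5, O(~file_badge ⊃ update_claim), the K-axiom yields O(update_claim).
Premise 3 is O(issue_refund ⊃ ~update_claim); contrapositively O(update_claim ⊃ ~issue_refund). Since O(update_claim) holds, K gives O(~issue_refund).
Premise 2, O(~publish_checklist ⊃ issue_refund), contraposes to O(~issue_refund ⊃ publish_checklist); with O(~issue_refund) we get O(publish_checklist).
Premise 6 is O(lower_boom ⊃ ~publish_checklist); contrapositively O(publish_checklist ⊃ ~lower_boom). Since O(publish_checklist) holds, K gives O(~lower_boom).
Premise 8 is O(~escalate_blueprint ⊃ lower_boom); contrapositively O(~lower_boom ⊃ escalate_blueprint). Since O(~lower_boom) holds, K gives O(escalate_blueprint).
The contrapositive of premise 1 (O(~release_detainee ⊃ ~escalate_blueprint)) is O(escalate_blueprint ⊃ release_detainee), and O(escalate_blueprint) is already established, so O(release_detainee).
Premise 11 is O(~inspect_statement ⊃ ~release_detainee); contrapositively O(release_detainee ⊃ inspect_statement). Since O(release_detainee) holds, K gives O(inspect_statement).
Premises 4, 9, 10 do not contribute to this derivation.
Hence inspect_statement is obligatory.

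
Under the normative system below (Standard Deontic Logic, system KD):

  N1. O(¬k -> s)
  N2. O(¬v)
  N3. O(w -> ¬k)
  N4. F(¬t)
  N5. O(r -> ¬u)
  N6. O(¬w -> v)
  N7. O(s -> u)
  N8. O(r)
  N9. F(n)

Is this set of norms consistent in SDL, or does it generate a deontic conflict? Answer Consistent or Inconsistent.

Inconsistent

Premise 2 states O(¬v) outright.
Premise 6 is O(¬w -> v); contrapositively O(¬v -> w). Since O(¬v) holds, K gives O(w).
Premise 3 is O(w -> ¬k); since O(w), deontic closure gives O(¬k).
From O(¬k) and premise 1, O(¬k -> s), we obtain O(s).
Applying K to premise 7 (O(s -> u)) and O(s) yields O(u).
Premise 5, O(r -> ¬u), contraposes to O(u -> ¬r); with O(u) we get O(¬r).
But premise 8 directly asserts O(r).
We now have both O(¬r) and O(r) — r is simultaneously obligatory and forbidden, violating the D-axiom.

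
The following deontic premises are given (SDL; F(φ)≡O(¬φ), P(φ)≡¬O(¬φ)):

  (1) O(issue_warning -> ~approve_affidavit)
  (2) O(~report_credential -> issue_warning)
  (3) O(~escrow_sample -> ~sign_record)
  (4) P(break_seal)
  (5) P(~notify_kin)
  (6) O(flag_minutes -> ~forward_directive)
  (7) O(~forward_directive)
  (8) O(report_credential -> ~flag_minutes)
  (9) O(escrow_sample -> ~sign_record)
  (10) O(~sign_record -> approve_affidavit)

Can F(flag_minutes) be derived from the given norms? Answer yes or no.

Yes

By case analysis on escrow_sample: premise 9 gives O(escrow_sample -> ~sign_record) and premise 3 gives O(~escrow_sample -> ~sign_record), so O(~sign_record) either way.
Premise 10 is O(~sign_record -> approve_affidavit); since O(~sign_record), deontic closure gives O(approve_affidavit).
The contrapositive of premise 1 (O(issue_warning -> ~approve_affidavit)) is O(approve_affidavit -> ~issue_warning), and O(approve_affidavit) is already established, so O(~issue_warning).
Premise 2 is O(~report_credential -> issue_warning); contrapositively O(~issue_warning -> report_credential). Since O(~issue_warning) holds, K gives O(report_credential).
Applying K to premise 8 (O(report_credential -> ~flag_minutes)) and O(report_credential) yields O(~flag_minutes).
Premises 4, 5, 6, 7 do not contribute to this derivation.
So O(~flag_minutes) holds, i.e. F(flag_minutes). The claim follows.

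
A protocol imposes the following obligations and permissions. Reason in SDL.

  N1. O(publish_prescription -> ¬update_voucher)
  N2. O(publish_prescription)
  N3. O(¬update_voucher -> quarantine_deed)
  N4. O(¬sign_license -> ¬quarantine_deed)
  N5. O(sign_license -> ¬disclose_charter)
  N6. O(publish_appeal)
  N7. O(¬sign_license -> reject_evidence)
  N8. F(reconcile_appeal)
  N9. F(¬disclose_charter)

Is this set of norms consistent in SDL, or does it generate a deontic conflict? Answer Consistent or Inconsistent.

Premise 2 gives O(publish_prescription).
From O(publish_prescription) and premise 1, O(publish_prescription -> ¬update_voucher), we obtain O(¬update_voucher).
Applying K to premise 3 (O(¬update_voucher -> quarantine_deed)) and O(¬update_voucher) yields O(quarantine_deed).
The contrapositive of premise 4 (O(¬sign_license -> ¬quarantine_deed)) is O(quarantine_deed -> sign_license), and O(quarantine_deed) is already established, so O(sign_license).
With premise 5, O(sign_license -> ¬disclose_charter), the K-axiom yields O(¬disclose_charter).
Yet premise 9 is F(¬disclose_charter), i.e. O(disclose_charter).
We now have both O(¬disclose_charter) and O(disclose_charter) — disclose_charter is simultaneously obligatory and forbidden, violating the D-axiom.

Inconsistent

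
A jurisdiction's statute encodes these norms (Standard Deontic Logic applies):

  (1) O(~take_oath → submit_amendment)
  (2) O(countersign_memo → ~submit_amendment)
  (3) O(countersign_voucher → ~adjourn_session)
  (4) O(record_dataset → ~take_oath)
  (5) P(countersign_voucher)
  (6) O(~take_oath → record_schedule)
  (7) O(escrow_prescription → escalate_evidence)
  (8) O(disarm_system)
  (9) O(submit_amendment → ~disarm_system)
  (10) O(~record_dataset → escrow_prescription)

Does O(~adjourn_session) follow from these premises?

Premise 3 is O(countersign_voucher → ~adjourn_session), but O(countersign_voucher) is not derivable from the premises (the permission P(countersign_voucher) asserts only ~O(~countersign_voucher), not O(countersign_voucher)), so it does not yield O(~adjourn_session).
No other premise forces O(~adjourn_session). An ideal world satisfying every premise can still have ~adjourn_session false, so O(~adjourn_session) is not derivable.

No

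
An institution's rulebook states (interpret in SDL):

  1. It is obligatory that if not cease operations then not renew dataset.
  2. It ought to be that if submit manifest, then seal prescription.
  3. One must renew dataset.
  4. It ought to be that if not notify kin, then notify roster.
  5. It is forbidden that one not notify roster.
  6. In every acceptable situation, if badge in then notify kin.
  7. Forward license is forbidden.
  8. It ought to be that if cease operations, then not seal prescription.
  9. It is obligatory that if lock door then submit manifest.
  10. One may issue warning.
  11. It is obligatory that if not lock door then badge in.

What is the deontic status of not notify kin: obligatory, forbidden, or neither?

From premise 3 we have O(renew_dataset).
Premise 1 is O(¬cease_operations → ¬renew_dataset); contrapositively O(renew_dataset → cease_operations). Since O(renew_dataset) holds, K gives O(cease_operations).
Applying K to premise 8 (O(cease_operations → ¬seal_prescription)) and O(cease_operations) yields O(¬seal_prescription).
The contrapositive of premise 2 (O(submit_manifest → seal_prescription)) is O(¬seal_prescription → ¬submit_manifest), and O(¬seal_prescription) is already established, so O(¬submit_manifest).
The contrapositive of premise 9 (O(lock_door → submit_manifest)) is O(¬submit_manifest → ¬lock_door), and O(¬submit_manifest) is already established, so O(¬lock_door).
With premise 11, O(¬lock_door → badge_in), the K-axiom yields O(badge_in).
With premise 6, O(badge_in → notify_kin), the K-axiom yields O(notify_kin).
Premises 4, 5, 7, 10 do not contribute to this derivation.
Thus O(notify_kin), which is F(¬notify_kin): ¬notify_kin is forbidden.

Forbidden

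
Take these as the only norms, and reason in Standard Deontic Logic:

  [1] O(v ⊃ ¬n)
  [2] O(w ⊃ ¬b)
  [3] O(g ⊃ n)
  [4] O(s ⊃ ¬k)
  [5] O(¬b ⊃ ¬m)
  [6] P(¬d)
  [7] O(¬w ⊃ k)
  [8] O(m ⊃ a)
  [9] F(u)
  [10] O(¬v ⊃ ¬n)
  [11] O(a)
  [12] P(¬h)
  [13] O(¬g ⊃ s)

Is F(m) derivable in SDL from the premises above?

Yes

By case analysis on v: premise 1 gives O(v ⊃ ¬n) and premise 10 gives O(¬v ⊃ ¬n), so O(¬n) either way.
Premise 3, O(g ⊃ n), contraposes to O(¬n ⊃ ¬g); with O(¬n) we get O(¬g).
From O(¬g) and premise 13, O(¬g ⊃ s), we obtain O(s).
With premise 4, O(s ⊃ ¬k), the K-axiom yields O(¬k).
The contrapositive of premise 7 (O(¬w ⊃ k)) is O(¬k ⊃ w), and O(¬k) is already established, so O(w).
Applying K to premise 2 (O(w ⊃ ¬b)) and O(w) yields O(¬b).
With premise 5, O(¬b ⊃ ¬m), the K-axiom yields O(¬m).
Premises 6, 8, 9, 11, 12 do not contribute to this derivation.
So O(¬m) holds, i.e. F(m). The claim follows.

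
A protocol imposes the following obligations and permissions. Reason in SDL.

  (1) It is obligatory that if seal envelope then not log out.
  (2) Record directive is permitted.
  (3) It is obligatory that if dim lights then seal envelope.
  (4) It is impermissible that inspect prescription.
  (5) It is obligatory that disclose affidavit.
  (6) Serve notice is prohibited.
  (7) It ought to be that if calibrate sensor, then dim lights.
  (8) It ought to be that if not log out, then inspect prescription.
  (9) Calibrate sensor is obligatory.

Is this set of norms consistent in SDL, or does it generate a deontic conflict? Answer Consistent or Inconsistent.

Premise 4, F(inspect_prescription), is equivalent to O(¬inspect_prescription).
Premise 8, O(¬log_out → inspect_prescription), contraposes to O(¬inspect_prescription → log_out); with O(¬inspect_prescription) we get O(log_out).
Premise 1 is O(seal_envelope → ¬log_out); contrapositively O(log_out → ¬seal_envelope). Since O(log_out) holds, K gives O(¬seal_envelope).
Premise 3 is O(dim_lights → seal_envelope); contrapositively O(¬seal_envelope → ¬dim_lights). Since O(¬seal_envelope) holds, K gives O(¬dim_lights).
Premise 7, O(calibrate_sensor → dim_lights), contraposes to O(¬dim_lights → ¬calibrate_sensor); with O(¬dim_lights) we get O(¬calibrate_sensor).
Yet premise 9 states O(calibrate_sensor).
We now have both O(¬calibrate_sensor) and O(calibrate_sensor) — calibrate_sensor is simultaneously obligatory and forbidden, violating the D-axiom.

Inconsistent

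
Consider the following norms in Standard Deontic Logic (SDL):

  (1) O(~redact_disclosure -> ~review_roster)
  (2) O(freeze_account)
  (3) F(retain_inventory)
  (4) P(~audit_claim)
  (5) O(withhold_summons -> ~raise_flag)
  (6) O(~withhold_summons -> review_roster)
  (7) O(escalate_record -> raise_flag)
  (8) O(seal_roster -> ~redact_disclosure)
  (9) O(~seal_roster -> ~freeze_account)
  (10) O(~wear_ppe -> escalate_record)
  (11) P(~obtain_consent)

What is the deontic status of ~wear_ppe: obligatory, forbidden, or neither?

Forbidden

Premise 2 states O(freeze_account) outright.
Premise 9, O(~seal_roster -> ~freeze_account), contraposes to O(freeze_account -> seal_roster); with O(freeze_account) we get O(seal_roster).
Applying K to premise 8 (O(seal_roster -> ~redact_disclosure)) and O(seal_roster) yields O(~redact_disclosure).
Applying K to premise 1 (O(~redact_disclosure -> ~review_roster)) and O(~redact_disclosure) yields O(~review_roster).
Premise 6, O(~withhold_summons -> review_roster), contraposes to O(~review_roster -> withhold_summons); with O(~review_roster) we get O(withhold_summons).
Premise 5 is O(withhold_summons -> ~raise_flag); since O(withhold_summons), deontic closure gives O(~raise_flag).
Premise 7, O(escalate_record -> raise_flag), contraposes to O(~raise_flag -> ~escalate_record); with O(~raise_flag) we get O(~escalate_record).
The contrapositive of premise 10 (O(~wear_ppe -> escalate_record)) is O(~escalate_record -> wear_ppe), and O(~escalate_record) is already established, so O(wear_ppe).
Premises 3, 4, 11 do not contribute to this derivation.
Thus O(wear_ppe), which is F(~wear_ppe): ~wear_ppe is forbidden.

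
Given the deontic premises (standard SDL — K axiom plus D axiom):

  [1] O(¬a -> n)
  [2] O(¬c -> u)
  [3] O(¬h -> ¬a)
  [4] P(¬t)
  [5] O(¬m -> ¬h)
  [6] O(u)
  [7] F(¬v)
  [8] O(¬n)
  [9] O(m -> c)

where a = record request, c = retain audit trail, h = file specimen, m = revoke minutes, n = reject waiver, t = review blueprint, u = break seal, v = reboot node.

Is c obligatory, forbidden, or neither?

Premise 8 gives O(¬n).
Premise 1 is O(¬a -> n); contrapositively O(¬n -> a). Since O(¬n) holds, K gives O(a).
Premise 3 is O(¬h -> ¬a); contrapositively O(a -> h). Since O(a) holds, K gives O(h).
Premise 5, O(¬m -> ¬h), contraposes to O(h -> m); with O(h) we get O(m).
Premise 9 is O(m -> c); since O(m), deontic closure gives O(c).
Premises 2, 4, 6, 7 do not contribute to this derivation.
Hence c is obligatory.

Obligatory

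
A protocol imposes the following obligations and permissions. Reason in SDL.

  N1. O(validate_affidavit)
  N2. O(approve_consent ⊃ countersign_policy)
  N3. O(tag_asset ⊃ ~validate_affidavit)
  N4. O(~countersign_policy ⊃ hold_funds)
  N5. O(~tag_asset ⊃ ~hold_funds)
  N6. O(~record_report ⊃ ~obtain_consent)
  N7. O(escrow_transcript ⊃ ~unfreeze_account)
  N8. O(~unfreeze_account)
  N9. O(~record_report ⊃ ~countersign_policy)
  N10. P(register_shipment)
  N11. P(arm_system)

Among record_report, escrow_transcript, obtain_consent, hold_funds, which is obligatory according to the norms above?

record_report

Premise 1 states O(validate_affidavit) outright.
Premise 3 is O(tag_asset ⊃ ~validate_affidavit); contrapositively O(validate_affidavit ⊃ ~tag_asset). Since O(validate_affidavit) holds, K gives O(~tag_asset).
Applying K to premise 5 (O(~tag_asset ⊃ ~hold_funds)) and O(~tag_asset) yields O(~hold_funds).
The contrapositive of premise 4 (O(~countersign_policy ⊃ hold_funds)) is O(~hold_funds ⊃ countersign_policy), and O(~hold_funds) is already established, so O(countersign_policy).
The contrapositive of premise 9 (O(~record_report ⊃ ~countersign_policy)) is O(countersign_policy ⊃ record_report), and O(countersign_policy) is already established, so O(record_report).
So O(record_report) holds — record_report is obligatory. None of the other listed options is made obligatory by any chain of premises.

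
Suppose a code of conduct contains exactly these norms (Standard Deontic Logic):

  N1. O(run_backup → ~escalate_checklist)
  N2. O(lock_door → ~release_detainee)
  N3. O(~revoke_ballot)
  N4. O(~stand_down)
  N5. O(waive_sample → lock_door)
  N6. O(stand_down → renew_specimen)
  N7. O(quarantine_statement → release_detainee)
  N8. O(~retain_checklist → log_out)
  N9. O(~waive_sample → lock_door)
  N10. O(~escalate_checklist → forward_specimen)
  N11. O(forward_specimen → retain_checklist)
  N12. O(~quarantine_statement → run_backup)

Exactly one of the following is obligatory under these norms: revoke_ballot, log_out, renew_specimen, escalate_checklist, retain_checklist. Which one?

retain_checklist

By case analysis on ~waive_sample: premise 9 gives O(~waive_sample → lock_door) and premise 5 gives O(waive_sample → lock_door), so O(lock_door) either way.
Applying K to premise 2 (O(lock_door → ~release_detainee)) and O(lock_door) yields O(~release_detainee).
Premise 7, O(quarantine_statement → release_detainee), contraposes to O(~release_detainee → ~quarantine_statement); with O(~release_detainee) we get O(~quarantine_statement).
Premise 12 is O(~quarantine_statement → run_backup); since O(~quarantine_statement), deontic closure gives O(run_backup).
From O(run_backup) and premise 1, O(run_backup → ~escalate_checklist), we obtain O(~escalate_checklist).
From O(~escalate_checklist) and premise 10, O(~escalate_checklist → forward_specimen), we obtain O(forward_specimen).
Premise 11 is O(forward_specimen → retain_checklist); since O(forward_specimen), deontic closure gives O(retain_checklist).
So O(retain_checklist) holds — retain_checklist is obligatory. None of the other listed options is made obligatory by any chain of premises.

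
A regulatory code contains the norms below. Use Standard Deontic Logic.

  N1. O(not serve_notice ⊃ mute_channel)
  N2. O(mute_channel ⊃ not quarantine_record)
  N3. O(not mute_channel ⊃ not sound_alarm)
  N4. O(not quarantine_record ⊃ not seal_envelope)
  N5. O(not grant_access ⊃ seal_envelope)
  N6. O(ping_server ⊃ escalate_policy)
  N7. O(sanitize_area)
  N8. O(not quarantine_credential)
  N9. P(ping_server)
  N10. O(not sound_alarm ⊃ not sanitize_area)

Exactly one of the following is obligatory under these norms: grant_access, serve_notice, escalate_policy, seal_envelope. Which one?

grant_access

Premise 7 gives O(sanitize_area).
Premise 10 is O(not sound_alarm ⊃ not sanitize_area); contrapositively O(sanitize_area ⊃ sound_alarm). Since O(sanitize_area) holds, K gives O(sound_alarm).
The contrapositive of premise 3 (O(not mute_channel ⊃ not sound_alarm)) is O(sound_alarm ⊃ mute_channel), and O(sound_alarm) is already established, so O(mute_channel).
With premise 2, O(mute_channel ⊃ not quarantine_record), the K-axiom yields O(not quarantine_record).
Applying K to premise 4 (O(not quarantine_record ⊃ not seal_envelope)) and O(not quarantine_record) yields O(not seal_envelope).
Premise 5, O(not grant_access ⊃ seal_envelope), contraposes to O(not seal_envelope ⊃ grant_access); with O(not seal_envelope) we get O(grant_access).
So O(grant_access) holds — grant_access is obligatory. None of the other listed options is made obligatory by any chain of premises.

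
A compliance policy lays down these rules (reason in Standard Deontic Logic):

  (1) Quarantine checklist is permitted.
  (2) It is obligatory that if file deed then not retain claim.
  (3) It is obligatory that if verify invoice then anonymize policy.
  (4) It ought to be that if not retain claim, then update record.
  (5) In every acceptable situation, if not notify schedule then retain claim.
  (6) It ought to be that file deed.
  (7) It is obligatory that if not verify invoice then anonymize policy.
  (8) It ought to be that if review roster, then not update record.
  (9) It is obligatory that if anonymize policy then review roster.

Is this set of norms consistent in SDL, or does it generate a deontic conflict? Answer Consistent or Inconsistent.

Inconsistent

Premises 7 and 3 are O(¬verify_invoice → anonymize_policy) and O(verify_invoice → anonymize_policy); every ideal world satisfies ¬verify_invoice or verify_invoice, so in either case anonymize_policy holds — hence O(anonymize_policy).
Applying K to premise 9 (O(anonymize_policy → review_roster)) and O(anonymize_policy) yields O(review_roster).
With premise 8, O(review_roster → ¬update_record), the K-axiom yields O(¬update_record).
The contrapositive of premise 4 (O(¬retain_claim → update_record)) is O(¬update_record → retain_claim), and O(¬update_record) is already established, so O(retain_claim).
Premise 2, O(file_deed → ¬retain_claim), contraposes to O(retain_claim → ¬file_deed); with O(retain_claim) we get O(¬file_deed).
Yet premise 6 states O(file_deed).
We now have both O(¬file_deed) and O(file_deed) — file_deed is simultaneously obligatory and forbidden, violating the D-axiom.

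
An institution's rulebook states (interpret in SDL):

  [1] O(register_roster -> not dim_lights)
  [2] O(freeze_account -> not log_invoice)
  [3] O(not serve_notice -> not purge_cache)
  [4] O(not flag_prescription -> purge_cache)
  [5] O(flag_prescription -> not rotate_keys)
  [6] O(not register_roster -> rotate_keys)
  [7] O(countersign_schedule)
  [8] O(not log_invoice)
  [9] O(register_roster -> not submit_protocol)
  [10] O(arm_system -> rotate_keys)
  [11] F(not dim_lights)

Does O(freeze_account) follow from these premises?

No

Premise 2 is O(freeze_account -> not log_invoice); even if O(not log_invoice) held, inferring O(freeze_account) would be affirming the consequent — invalid.
No other premise forces O(freeze_account). An ideal world satisfying every premise can still have freeze_account false, so O(freeze_account) is not derivable.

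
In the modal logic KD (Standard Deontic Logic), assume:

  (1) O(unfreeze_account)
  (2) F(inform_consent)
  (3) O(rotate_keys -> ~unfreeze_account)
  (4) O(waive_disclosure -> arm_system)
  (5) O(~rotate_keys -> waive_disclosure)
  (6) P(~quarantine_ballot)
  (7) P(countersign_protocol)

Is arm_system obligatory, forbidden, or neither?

Premise 1 states O(unfreeze_account) outright.
The contrapositive of premise 3 (O(rotate_keys -> ~unfreeze_account)) is O(unfreeze_account -> ~rotate_keys), and O(unfreeze_account) is already established, so O(~rotate_keys).
From O(~rotate_keys) and premise 5, O(~rotate_keys -> waive_disclosure), we obtain O(waive_disclosure).
From O(waive_disclosure) and premise 4, O(waive_disclosure -> arm_system), we obtain O(arm_system).
Premises 2, 6, 7 do not contribute to this derivation.
Hence arm_system is obligatory.

Obligatory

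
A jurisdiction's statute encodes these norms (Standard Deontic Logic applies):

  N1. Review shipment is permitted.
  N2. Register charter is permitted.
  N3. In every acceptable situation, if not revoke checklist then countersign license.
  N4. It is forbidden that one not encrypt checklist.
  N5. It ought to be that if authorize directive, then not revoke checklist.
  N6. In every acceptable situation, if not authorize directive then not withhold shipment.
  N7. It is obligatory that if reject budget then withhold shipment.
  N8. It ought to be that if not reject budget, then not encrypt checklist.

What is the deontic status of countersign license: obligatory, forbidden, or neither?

Obligatory

F(¬encrypt_checklist) at premise 4 means O(encrypt_checklist).
Premise 8 is O(¬reject_budget → ¬encrypt_checklist); contrapositively O(encrypt_checklist → reject_budget). Since O(encrypt_checklist) holds, K gives O(reject_budget).
Premise 7 is O(reject_budget → withhold_shipment); since O(reject_budget), deontic closure gives O(withhold_shipment).
Premise 6 is O(¬authorize_directive → ¬withhold_shipment); contrapositively O(withhold_shipment → authorize_directive). Since O(withhold_shipment) holds, K gives O(authorize_directive).
With premise 5, O(authorize_directive → ¬revoke_checklist), the K-axiom yields O(¬revoke_checklist).
Premise 3 is O(¬revoke_checklist → countersign_license); since O(¬revoke_checklist), deontic closure gives O(countersign_license).
Premises 1, 2 do not contribute to this derivation.
Hence countersign_license is obligatory.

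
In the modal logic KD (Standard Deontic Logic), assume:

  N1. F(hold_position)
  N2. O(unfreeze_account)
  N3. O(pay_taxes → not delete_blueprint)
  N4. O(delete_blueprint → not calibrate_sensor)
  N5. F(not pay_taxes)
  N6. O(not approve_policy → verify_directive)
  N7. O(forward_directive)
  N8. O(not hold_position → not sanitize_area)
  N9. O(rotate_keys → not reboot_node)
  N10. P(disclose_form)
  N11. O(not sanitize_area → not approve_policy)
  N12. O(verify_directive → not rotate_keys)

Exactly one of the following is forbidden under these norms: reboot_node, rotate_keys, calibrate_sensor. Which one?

rotate_keys

F(hold_position) at premise 1 means O(not hold_position).
From O(not hold_position) and premise 8, O(not hold_position → not sanitize_area), we obtain O(not sanitize_area).
From O(not sanitize_area) and premise 11, O(not sanitize_area → not approve_policy), we obtain O(not approve_policy).
Applying K to premise 6 (O(not approve_policy → verify_directive)) and O(not approve_policy) yields O(verify_directive).
Applying K to premise 12 (O(verify_directive → not rotate_keys)) and O(verify_directive) yields O(not rotate_keys).
So O(not rotate_keys) holds, i.e. rotate_keys is forbidden. None of the other listed options is forbidden under the premises.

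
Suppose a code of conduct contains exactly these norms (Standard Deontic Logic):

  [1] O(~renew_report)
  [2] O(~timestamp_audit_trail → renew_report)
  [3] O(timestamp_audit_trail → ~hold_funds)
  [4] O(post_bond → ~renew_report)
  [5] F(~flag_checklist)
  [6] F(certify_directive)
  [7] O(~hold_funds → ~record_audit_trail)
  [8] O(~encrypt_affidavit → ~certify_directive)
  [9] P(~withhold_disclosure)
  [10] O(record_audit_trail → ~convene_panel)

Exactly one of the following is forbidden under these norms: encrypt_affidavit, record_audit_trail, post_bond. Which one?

From premise 1 we have O(~renew_report).
The contrapositive of premise 2 (O(~timestamp_audit_trail → renew_report)) is O(~renew_report → timestamp_audit_trail), and O(~renew_report) is already established, so O(timestamp_audit_trail).
With premise 3, O(timestamp_audit_trail → ~hold_funds), the K-axiom yields O(~hold_funds).
Applying K to premise 7 (O(~hold_funds → ~record_audit_trail)) and O(~hold_funds) yields O(~record_audit_trail).
So O(~record_audit_trail) holds, i.e. record_audit_trail is forbidden. None of the other listed options is forbidden under the premises.

record_audit_trail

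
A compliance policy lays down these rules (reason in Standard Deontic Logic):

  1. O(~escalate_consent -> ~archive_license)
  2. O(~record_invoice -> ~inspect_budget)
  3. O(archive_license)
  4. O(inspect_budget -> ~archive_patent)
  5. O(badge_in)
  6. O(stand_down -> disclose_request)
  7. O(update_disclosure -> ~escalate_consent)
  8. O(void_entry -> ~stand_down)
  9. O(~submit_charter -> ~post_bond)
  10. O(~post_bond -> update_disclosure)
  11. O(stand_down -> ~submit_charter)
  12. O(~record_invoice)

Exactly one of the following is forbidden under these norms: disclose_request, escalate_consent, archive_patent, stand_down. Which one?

stand_down

Premise 3 gives O(archive_license).
The contrapositive of premise 1 (O(~escalate_consent -> ~archive_license)) is O(archive_license -> escalate_consent), and O(archive_license) is already established, so O(escalate_consent).
The contrapositive of premise 7 (O(update_disclosure -> ~escalate_consent)) is O(escalate_consent -> ~update_disclosure), and O(escalate_consent) is already established, so O(~update_disclosure).
Premise 10 is O(~post_bond -> update_disclosure); contrapositively O(~update_disclosure -> post_bond). Since O(~update_disclosure) holds, K gives O(post_bond).
Premise 9, O(~submit_charter -> ~post_bond), contraposes to O(post_bond -> submit_charter); with O(post_bond) we get O(submit_charter).
Premise 11, O(stand_down -> ~submit_charter), contraposes to O(submit_charter -> ~stand_down); with O(submit_charter) we get O(~stand_down).
So O(~stand_down) holds, i.e. stand_down is forbidden. None of the other listed options is forbidden under the premises.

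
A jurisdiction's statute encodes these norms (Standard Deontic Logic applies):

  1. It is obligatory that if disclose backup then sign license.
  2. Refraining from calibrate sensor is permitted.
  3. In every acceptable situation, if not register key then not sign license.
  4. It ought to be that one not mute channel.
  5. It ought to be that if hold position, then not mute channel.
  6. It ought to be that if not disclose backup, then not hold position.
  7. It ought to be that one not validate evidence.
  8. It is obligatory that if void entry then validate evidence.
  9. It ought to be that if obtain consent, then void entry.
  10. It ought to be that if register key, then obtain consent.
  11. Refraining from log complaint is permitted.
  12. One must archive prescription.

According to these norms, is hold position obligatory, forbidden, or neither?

Premise 7 gives O(¬validate_evidence).
Premise 8, O(void_entry → validate_evidence), contraposes to O(¬validate_evidence → ¬void_entry); with O(¬validate_evidence) we get O(¬void_entry).
The contrapositive of premise 9 (O(obtain_consent → void_entry)) is O(¬void_entry → ¬obtain_consent), and O(¬void_entry) is already established, so O(¬obtain_consent).
Premise 10, O(register_key → obtain_consent), contraposes to O(¬obtain_consent → ¬register_key); with O(¬obtain_consent) we get O(¬register_key).
From O(¬register_key) and premise 3, O(¬register_key → ¬sign_license), we obtain O(¬sign_license).
Premise 1 is O(disclose_backup → sign_license); contrapositively O(¬sign_license → ¬disclose_backup). Since O(¬sign_license) holds, K gives O(¬disclose_backup).
From O(¬disclose_backup) and premise 6, O(¬disclose_backup → ¬hold_position), we obtain O(¬hold_position).
Premises 2, 4, 5, 11, 12 do not contribute to this derivation.
Thus O(¬hold_position), which is F(hold_position): hold_position is forbidden.

Forbidden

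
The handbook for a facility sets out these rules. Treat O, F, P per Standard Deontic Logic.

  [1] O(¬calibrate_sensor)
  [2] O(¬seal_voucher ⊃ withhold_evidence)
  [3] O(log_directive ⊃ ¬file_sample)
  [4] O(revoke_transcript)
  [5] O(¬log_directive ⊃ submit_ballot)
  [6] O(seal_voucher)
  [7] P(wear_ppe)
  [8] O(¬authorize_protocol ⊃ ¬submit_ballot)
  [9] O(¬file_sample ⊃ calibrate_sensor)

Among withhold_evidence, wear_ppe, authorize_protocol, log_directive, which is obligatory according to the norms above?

From premise 1 we have O(¬calibrate_sensor).
Premise 9, O(¬file_sample ⊃ calibrate_sensor), contraposes to O(¬calibrate_sensor ⊃ file_sample); with O(¬calibrate_sensor) we get O(file_sample).
Premise 3, O(log_directive ⊃ ¬file_sample), contraposes to O(file_sample ⊃ ¬log_directive); with O(file_sample) we get O(¬log_directive).
From O(¬log_directive) and premise 5, O(¬log_directive ⊃ submit_ballot), we obtain O(submit_ballot).
Premise 8 is O(¬authorize_protocol ⊃ ¬submit_ballot); contrapositively O(submit_ballot ⊃ authorize_protocol). Since O(submit_ballot) holds, K gives O(authorize_protocol).
So O(authorize_protocol) holds — authorize_protocol is obligatory. None of the other listed options is made obligatory by any chain of premises.

authorize_protocol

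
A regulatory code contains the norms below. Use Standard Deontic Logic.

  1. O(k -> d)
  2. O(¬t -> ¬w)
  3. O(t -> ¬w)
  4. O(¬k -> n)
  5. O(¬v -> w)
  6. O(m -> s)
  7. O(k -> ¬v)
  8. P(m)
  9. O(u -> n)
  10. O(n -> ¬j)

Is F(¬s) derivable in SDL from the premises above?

Premise 6 is O(m -> s), but O(m) is not derivable from the premises (the permission P(m) asserts only ¬O(¬m), not O(m)), so it does not yield O(s).
No other premise forces O(s). An ideal world satisfying every premise can still have ¬s true, so F(¬s) is not derivable.

No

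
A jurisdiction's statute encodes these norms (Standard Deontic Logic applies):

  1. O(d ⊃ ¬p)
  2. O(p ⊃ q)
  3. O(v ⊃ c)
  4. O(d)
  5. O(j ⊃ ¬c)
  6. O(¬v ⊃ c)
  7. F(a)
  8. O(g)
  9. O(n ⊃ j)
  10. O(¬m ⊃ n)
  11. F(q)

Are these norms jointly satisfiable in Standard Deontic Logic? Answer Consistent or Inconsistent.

Consistent

Premise 2 is O(p ⊃ q), but O(p) is not derivable from the premises, so it does not yield O(q).
So O(q) is not derivable, and the apparent clash with O(¬q) does not arise.
A world satisfying every obligation exists (e.g. a=false, c=true, d=true, g=true, j=false, m=true, n=false, p=false, q=false, v=false); no atom is both obligatory and forbidden, so the set is consistent.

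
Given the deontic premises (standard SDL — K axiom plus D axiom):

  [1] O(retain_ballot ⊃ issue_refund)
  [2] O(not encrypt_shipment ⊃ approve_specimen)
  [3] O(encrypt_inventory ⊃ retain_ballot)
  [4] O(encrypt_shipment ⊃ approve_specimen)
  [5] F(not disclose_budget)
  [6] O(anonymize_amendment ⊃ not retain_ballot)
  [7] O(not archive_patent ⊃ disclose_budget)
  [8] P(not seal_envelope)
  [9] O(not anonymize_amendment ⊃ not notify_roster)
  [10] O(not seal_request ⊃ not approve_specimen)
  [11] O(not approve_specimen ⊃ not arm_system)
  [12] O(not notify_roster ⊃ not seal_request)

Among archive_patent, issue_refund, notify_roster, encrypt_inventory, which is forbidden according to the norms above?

encrypt_inventory

By case analysis on encrypt_shipment: premise 4 gives O(encrypt_shipment ⊃ approve_specimen) and premise 2 gives O(not encrypt_shipment ⊃ approve_specimen), so O(approve_specimen) either way.
Premise 10, O(not seal_request ⊃ not approve_specimen), contraposes to O(approve_specimen ⊃ seal_request); with O(approve_specimen) we get O(seal_request).
Premise 12 is O(not notify_roster ⊃ not seal_request); contrapositively O(seal_request ⊃ notify_roster). Since O(seal_request) holds, K gives O(notify_roster).
Premise 9 is O(not anonymize_amendment ⊃ not notify_roster); contrapositively O(notify_roster ⊃ anonymize_amendment). Since O(notify_roster) holds, K gives O(anonymize_amendment).
Premise 6 is O(anonymize_amendment ⊃ not retain_ballot); since O(anonymize_amendment), deontic closure gives O(not retain_ballot).
Premise 3, O(encrypt_inventory ⊃ retain_ballot), contraposes to O(not retain_ballot ⊃ not encrypt_inventory); with O(not retain_ballot) we get O(not encrypt_inventory).
So O(not encrypt_inventory) holds, i.e. encrypt_inventory is forbidden. None of the other listed options is forbidden under the premises.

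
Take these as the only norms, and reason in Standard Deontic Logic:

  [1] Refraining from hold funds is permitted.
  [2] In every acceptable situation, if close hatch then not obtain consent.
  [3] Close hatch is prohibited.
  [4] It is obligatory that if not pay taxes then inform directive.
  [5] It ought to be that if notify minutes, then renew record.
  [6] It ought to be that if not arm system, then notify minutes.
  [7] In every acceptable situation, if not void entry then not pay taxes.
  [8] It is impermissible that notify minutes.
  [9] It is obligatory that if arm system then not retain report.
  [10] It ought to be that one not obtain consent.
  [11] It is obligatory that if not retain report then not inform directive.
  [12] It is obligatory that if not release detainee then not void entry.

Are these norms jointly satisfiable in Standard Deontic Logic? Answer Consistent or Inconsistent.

Premise 2 is O(close_hatch → ¬obtain_consent); even if O(¬obtain_consent) held, inferring O(close_hatch) would be affirming the consequent — invalid.
So O(close_hatch) is not derivable, and the apparent clash with O(¬close_hatch) does not arise.
A world satisfying every obligation exists (e.g. arm_system=true, close_hatch=false, hold_funds=false, inform_directive=false, notify_minutes=false, obtain_consent=false, pay_taxes=true, release_detainee=true, renew_record=false, retain_report=false, void_entry=true); no atom is both obligatory and forbidden, so the set is consistent.

Consistent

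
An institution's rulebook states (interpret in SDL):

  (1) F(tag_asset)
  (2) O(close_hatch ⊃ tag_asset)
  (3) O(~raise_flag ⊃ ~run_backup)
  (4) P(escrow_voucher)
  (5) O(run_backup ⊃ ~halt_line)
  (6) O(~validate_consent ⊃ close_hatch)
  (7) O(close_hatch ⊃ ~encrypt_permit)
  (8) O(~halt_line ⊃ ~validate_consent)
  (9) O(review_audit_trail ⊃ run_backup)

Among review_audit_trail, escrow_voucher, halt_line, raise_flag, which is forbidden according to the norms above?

Premise 1, F(tag_asset), is equivalent to O(~tag_asset).
Premise 2 is O(close_hatch ⊃ tag_asset); contrapositively O(~tag_asset ⊃ ~close_hatch). Since O(~tag_asset) holds, K gives O(~close_hatch).
The contrapositive of premise 6 (O(~validate_consent ⊃ close_hatch)) is O(~close_hatch ⊃ validate_consent), and O(~close_hatch) is already established, so O(validate_consent).
Premise 8 is O(~halt_line ⊃ ~validate_consent); contrapositively O(validate_consent ⊃ halt_line). Since O(validate_consent) holds, K gives O(halt_line).
Premise 5, O(run_backup ⊃ ~halt_line), contraposes to O(halt_line ⊃ ~run_backup); with O(halt_line) we get O(~run_backup).
Premise 9, O(review_audit_trail ⊃ run_backup), contraposes to O(~run_backup ⊃ ~review_audit_trail); with O(~run_backup) we get O(~review_audit_trail).
So O(~review_audit_trail) holds, i.e. review_audit_trail is forbidden. None of the other listed options is forbidden under the premises.

review_audit_trail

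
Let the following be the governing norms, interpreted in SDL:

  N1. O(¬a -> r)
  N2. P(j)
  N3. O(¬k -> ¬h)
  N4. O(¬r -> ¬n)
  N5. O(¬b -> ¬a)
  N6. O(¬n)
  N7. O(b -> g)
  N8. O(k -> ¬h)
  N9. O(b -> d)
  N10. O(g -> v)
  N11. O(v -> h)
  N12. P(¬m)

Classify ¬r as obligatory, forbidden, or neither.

Premises 3 and 8 cover both cases: O(¬k -> ¬h) and O(k -> ¬h). Since ¬k ∨ k is a tautology, O(¬h) follows.
Premise 11 is O(v -> h); contrapositively O(¬h -> ¬v). Since O(¬h) holds, K gives O(¬v).
Premise 10 is O(g -> v); contrapositively O(¬v -> ¬g). Since O(¬v) holds, K gives O(¬g).
The contrapositive of premise 7 (O(b -> g)) is O(¬g -> ¬b), and O(¬g) is already established, so O(¬b).
From O(¬b) and premise 5, O(¬b -> ¬a), we obtain O(¬a).
Applying K to premise 1 (O(¬a -> r)) and O(¬a) yields O(r).
Premises 2, 4, 6, 9, 12 do not contribute to this derivation.
Thus O(r), which is F(¬r): ¬r is forbidden.

Forbidden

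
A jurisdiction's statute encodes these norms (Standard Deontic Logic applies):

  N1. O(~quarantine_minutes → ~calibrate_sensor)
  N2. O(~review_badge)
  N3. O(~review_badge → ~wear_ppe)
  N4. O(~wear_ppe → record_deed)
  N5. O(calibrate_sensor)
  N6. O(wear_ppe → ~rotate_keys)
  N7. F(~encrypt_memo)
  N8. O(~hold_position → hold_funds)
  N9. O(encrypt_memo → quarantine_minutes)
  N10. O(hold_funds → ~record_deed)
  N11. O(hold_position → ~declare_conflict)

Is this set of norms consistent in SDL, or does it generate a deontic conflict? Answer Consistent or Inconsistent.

Premise 1 is O(~quarantine_minutes → ~calibrate_sensor), but O(~quarantine_minutes) is not derivable from the premises, so it does not yield O(~calibrate_sensor).
So O(~calibrate_sensor) is not derivable, and the apparent clash with O(calibrate_sensor) does not arise.
A world satisfying every obligation exists (e.g. calibrate_sensor=true, declare_conflict=false, encrypt_memo=true, hold_funds=false, hold_position=true, quarantine_minutes=true, record_deed=true, review_badge=false, rotate_keys=false, wear_ppe=false); no atom is both obligatory and forbidden, so the set is consistent.

Consistent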